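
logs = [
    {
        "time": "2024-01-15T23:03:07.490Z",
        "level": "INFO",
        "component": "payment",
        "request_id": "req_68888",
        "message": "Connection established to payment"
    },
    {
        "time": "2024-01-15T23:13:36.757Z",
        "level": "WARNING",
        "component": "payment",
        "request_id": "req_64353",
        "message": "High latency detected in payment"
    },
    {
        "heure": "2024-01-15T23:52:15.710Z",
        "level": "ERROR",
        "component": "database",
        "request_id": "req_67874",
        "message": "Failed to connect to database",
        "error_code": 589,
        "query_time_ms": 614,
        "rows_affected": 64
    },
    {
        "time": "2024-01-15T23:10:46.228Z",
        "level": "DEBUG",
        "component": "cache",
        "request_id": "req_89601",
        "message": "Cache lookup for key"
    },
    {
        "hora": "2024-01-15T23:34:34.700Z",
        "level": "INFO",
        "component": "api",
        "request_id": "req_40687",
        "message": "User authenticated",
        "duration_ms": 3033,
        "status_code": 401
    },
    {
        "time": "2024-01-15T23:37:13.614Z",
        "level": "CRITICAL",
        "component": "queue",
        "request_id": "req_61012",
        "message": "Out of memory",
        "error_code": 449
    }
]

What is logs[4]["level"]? "INFO"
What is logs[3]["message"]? "Cache lookup for key"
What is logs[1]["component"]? "payment"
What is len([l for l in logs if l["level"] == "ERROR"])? 1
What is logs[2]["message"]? "Failed to connect to database"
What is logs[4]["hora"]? "2024-01-15T23:34:34.700Z"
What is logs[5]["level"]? "CRITICAL"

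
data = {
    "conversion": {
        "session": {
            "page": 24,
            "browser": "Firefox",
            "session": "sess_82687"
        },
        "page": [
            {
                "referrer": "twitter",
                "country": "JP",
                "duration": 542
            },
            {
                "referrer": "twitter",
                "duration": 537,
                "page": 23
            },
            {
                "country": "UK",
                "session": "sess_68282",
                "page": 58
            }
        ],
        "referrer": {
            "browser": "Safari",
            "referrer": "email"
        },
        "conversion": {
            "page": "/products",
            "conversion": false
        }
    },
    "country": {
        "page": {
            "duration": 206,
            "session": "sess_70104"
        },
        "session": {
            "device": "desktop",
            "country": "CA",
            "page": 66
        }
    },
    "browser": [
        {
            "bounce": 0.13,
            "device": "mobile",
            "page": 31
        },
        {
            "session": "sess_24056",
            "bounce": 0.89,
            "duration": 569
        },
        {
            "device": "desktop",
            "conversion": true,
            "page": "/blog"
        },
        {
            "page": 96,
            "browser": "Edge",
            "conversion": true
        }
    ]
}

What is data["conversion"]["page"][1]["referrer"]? "twitter"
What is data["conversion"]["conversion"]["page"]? "/products"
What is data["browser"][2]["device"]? "desktop"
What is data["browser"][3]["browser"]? "Edge"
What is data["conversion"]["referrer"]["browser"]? "Safari"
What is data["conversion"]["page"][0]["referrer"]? "twitter"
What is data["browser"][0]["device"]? "mobile"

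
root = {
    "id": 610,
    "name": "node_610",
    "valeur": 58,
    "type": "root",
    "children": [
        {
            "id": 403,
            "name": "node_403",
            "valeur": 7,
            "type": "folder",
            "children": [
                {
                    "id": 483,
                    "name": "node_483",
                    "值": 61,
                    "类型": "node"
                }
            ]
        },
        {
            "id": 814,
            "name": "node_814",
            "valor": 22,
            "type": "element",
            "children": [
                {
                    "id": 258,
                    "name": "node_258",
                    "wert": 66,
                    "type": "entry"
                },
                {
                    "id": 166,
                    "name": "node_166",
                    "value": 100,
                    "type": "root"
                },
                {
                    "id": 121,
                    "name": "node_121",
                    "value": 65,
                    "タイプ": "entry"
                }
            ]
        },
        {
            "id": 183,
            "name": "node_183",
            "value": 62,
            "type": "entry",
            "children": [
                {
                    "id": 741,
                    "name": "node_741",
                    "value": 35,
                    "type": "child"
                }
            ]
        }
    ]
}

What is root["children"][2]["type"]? "entry"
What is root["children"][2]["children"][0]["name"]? "node_741"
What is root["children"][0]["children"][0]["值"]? 61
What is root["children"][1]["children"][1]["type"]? "root"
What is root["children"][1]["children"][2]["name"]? "node_121"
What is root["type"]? "root"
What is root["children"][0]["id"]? 403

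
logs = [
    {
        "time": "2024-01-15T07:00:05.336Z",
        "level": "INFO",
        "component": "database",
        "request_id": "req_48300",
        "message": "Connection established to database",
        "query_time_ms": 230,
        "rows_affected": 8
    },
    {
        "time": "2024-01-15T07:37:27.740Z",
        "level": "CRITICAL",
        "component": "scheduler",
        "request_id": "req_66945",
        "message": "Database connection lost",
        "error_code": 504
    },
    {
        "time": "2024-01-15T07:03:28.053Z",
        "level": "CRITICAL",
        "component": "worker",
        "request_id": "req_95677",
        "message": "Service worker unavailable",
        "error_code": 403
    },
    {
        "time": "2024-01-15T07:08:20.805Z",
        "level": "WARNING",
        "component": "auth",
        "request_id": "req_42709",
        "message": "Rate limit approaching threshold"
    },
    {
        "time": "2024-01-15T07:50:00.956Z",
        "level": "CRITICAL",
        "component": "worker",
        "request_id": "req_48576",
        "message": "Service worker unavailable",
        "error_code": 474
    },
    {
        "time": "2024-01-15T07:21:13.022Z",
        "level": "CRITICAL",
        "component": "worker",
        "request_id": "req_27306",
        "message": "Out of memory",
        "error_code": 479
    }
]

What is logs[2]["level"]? "CRITICAL"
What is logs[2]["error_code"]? 403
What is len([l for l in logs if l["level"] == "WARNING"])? 1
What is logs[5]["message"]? "Out of memory"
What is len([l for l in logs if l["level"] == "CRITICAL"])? 4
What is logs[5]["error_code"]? 479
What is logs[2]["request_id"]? "req_95677"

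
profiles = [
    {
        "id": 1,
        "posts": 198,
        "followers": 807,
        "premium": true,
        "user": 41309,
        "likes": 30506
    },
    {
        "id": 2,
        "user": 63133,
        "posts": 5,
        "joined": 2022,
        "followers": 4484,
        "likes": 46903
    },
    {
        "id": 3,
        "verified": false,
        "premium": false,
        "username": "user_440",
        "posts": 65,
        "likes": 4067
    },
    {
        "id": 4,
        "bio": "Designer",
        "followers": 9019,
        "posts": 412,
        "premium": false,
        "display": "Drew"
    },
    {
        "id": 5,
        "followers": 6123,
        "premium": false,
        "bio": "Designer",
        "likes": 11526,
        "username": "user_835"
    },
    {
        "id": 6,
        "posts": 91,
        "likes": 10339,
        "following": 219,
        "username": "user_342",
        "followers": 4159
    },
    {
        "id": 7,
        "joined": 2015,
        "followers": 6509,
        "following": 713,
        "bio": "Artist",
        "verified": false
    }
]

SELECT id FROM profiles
[1, 2, 3, 4, 5, 6, 7]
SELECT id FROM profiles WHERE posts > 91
[1, 4]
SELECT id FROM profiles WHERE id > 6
[7]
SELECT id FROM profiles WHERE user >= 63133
[2]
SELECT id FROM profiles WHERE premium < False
[]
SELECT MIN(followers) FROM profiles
807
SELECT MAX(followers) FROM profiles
9019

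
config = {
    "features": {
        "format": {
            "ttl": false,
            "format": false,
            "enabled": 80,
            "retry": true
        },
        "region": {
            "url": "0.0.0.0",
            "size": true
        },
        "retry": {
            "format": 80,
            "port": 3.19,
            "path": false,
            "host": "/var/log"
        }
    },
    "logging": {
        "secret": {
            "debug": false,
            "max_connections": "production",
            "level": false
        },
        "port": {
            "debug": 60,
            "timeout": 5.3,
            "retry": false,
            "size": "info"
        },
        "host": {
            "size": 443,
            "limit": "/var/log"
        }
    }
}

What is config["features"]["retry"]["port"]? 3.19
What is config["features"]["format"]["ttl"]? False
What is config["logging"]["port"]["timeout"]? 5.3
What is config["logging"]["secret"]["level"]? False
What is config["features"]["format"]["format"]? False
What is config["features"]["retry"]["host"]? "/var/log"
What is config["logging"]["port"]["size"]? "info"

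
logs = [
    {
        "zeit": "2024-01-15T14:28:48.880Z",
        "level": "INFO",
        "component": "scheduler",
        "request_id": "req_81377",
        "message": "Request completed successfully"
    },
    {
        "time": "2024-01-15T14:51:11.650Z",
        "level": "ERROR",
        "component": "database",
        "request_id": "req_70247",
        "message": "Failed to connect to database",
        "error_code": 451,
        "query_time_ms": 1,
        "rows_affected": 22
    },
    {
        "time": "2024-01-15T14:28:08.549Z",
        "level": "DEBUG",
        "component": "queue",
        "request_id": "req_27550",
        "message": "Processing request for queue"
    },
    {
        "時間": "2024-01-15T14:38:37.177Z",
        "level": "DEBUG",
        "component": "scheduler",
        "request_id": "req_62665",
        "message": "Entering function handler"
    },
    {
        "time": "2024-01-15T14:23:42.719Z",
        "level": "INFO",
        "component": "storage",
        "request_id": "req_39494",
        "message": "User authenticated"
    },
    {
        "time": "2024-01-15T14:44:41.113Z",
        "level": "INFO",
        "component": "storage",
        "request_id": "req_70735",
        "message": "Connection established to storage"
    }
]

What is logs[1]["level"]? "ERROR"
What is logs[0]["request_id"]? "req_81377"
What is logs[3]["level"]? "DEBUG"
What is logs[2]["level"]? "DEBUG"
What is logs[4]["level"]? "INFO"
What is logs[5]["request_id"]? "req_70735"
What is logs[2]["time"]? "2024-01-15T14:28:08.549Z"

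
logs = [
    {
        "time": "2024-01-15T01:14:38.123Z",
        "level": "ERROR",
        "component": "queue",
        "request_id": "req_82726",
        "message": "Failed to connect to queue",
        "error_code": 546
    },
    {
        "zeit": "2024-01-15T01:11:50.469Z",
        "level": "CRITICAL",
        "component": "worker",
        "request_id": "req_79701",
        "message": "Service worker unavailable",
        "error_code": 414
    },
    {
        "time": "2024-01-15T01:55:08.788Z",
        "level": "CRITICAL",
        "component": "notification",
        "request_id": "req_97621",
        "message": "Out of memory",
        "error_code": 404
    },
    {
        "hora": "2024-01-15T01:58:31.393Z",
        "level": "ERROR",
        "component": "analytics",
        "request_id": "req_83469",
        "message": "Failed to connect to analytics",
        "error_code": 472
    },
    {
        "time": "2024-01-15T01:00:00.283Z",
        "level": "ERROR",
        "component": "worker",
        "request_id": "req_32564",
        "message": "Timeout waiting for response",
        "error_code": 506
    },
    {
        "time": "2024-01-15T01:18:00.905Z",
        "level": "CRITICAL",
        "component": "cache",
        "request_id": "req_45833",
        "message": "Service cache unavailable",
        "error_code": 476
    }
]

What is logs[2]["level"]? "CRITICAL"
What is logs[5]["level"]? "CRITICAL"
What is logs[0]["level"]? "ERROR"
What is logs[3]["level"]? "ERROR"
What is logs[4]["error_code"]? 506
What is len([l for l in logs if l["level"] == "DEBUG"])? 0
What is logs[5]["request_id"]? "req_45833"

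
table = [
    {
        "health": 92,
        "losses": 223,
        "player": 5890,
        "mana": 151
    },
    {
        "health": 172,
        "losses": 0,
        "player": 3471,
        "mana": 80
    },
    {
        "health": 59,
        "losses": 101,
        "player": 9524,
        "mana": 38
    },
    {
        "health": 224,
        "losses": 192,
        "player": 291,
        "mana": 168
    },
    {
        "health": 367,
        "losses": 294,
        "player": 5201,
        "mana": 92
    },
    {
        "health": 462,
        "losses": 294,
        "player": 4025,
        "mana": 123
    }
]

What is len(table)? 6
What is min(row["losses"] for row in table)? 0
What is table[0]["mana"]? 151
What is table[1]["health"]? 172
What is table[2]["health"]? 59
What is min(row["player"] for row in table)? 291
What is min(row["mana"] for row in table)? 38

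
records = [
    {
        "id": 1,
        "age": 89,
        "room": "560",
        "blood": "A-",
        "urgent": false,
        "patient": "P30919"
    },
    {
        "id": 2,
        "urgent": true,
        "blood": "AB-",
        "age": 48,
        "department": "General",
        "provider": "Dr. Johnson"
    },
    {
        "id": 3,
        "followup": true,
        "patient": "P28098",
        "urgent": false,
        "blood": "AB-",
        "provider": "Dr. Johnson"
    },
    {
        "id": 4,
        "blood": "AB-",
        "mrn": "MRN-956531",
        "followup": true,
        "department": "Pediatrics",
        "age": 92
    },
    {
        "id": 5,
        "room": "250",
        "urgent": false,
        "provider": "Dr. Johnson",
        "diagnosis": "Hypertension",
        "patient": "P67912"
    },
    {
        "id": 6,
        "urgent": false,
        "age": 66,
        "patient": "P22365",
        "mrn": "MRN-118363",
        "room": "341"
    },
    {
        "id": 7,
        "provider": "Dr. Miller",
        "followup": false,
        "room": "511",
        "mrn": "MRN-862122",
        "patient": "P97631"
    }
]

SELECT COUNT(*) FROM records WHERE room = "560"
1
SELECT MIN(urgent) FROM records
False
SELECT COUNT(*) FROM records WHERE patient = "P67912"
1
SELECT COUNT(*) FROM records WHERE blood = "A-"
1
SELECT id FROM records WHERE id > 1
[2, 3, 4, 5, 6, 7]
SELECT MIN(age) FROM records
48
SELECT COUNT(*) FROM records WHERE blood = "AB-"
3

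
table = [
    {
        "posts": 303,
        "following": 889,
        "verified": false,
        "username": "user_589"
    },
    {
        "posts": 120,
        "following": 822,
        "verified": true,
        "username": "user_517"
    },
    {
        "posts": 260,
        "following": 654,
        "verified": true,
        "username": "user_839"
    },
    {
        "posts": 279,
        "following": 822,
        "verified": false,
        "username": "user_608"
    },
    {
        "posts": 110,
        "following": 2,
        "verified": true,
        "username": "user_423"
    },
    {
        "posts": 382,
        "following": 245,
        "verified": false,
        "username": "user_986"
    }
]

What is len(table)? 6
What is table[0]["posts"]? 303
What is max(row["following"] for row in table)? 889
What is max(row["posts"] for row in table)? 382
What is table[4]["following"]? 2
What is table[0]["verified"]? False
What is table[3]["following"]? 822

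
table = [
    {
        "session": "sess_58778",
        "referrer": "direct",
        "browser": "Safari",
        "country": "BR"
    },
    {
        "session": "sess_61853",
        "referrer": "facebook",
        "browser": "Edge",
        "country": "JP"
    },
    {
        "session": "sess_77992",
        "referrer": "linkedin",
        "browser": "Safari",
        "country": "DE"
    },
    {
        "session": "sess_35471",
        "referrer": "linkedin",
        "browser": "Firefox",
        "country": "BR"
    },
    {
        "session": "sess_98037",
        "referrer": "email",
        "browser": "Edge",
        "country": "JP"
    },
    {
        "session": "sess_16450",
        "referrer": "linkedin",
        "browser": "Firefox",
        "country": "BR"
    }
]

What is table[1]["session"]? "sess_61853"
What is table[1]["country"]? "JP"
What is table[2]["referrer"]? "linkedin"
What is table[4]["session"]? "sess_98037"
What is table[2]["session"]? "sess_77992"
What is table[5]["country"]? "BR"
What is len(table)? 6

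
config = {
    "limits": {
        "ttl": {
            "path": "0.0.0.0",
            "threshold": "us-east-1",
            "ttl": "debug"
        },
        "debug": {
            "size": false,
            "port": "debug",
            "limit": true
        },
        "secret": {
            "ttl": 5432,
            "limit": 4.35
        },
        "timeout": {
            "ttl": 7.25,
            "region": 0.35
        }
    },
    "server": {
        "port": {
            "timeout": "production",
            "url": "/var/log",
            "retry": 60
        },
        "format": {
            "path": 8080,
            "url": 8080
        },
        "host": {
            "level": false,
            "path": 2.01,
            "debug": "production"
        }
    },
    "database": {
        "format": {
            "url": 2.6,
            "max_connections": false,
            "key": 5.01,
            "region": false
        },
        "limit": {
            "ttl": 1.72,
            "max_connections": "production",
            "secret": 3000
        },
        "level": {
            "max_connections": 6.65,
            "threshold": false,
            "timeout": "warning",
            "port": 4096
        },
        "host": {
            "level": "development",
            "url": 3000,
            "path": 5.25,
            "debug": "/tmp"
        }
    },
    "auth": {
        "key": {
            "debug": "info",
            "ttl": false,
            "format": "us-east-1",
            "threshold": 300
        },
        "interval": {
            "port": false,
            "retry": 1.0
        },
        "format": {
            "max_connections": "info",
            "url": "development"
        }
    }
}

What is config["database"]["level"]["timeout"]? "warning"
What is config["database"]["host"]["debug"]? "/tmp"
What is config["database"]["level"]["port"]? 4096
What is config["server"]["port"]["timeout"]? "production"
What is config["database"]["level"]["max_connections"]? 6.65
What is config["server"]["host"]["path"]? 2.01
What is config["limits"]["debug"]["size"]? False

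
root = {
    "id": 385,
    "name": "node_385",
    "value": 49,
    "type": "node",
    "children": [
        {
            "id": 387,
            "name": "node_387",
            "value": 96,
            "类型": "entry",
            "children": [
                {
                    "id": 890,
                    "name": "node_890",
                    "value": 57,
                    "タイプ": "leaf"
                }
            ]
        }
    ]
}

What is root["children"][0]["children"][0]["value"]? 57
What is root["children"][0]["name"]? "node_387"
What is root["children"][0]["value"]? 96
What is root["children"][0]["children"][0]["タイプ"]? "leaf"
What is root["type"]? "node"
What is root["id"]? 385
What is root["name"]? "node_385"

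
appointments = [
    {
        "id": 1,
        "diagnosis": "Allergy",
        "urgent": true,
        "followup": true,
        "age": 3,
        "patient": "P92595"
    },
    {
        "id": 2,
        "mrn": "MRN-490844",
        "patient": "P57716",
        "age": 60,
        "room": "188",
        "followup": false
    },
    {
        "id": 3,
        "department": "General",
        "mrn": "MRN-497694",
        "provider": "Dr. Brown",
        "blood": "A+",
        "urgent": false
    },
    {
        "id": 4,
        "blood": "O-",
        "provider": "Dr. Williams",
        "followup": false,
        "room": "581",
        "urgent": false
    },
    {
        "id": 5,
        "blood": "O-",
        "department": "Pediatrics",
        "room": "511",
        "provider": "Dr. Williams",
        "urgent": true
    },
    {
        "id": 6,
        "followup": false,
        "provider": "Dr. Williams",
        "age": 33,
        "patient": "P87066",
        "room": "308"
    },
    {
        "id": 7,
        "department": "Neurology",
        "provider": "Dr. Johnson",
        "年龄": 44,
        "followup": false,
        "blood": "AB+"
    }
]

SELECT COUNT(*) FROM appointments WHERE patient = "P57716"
1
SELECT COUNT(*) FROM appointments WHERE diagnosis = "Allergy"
1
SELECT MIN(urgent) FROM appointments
False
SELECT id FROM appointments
[1, 2, 3, 4, 5, 6, 7]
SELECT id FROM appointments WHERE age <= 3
[1]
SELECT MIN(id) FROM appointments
1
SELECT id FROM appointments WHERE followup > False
[1]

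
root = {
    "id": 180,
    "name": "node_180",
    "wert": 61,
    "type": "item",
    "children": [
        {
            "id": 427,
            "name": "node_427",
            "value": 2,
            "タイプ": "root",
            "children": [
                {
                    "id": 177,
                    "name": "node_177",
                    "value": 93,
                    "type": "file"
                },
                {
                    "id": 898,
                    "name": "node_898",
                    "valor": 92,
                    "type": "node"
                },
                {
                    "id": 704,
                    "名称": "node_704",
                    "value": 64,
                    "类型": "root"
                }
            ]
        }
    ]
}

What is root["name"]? "node_180"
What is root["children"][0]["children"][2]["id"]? 704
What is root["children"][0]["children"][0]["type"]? "file"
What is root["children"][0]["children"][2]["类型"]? "root"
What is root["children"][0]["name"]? "node_427"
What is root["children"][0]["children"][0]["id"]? 177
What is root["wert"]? 61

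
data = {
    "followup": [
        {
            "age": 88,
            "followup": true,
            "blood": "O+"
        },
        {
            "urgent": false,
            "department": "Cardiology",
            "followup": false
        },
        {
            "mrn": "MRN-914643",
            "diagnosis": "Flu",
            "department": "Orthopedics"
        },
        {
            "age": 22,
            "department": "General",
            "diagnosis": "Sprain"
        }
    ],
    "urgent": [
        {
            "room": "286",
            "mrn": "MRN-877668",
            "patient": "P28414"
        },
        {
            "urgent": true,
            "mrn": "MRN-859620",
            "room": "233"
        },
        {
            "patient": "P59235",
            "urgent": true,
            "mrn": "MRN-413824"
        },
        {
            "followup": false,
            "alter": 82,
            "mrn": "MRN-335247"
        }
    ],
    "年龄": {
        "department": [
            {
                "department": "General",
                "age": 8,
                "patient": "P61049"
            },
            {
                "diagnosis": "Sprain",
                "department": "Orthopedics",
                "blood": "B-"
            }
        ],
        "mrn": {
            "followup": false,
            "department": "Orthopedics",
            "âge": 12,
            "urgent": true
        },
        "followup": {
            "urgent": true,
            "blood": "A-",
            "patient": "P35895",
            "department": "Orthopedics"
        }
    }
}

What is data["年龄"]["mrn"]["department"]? "Orthopedics"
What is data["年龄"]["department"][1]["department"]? "Orthopedics"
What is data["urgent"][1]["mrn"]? "MRN-859620"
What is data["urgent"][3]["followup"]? False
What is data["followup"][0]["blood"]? "O+"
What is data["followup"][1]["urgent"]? False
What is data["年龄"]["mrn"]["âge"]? 12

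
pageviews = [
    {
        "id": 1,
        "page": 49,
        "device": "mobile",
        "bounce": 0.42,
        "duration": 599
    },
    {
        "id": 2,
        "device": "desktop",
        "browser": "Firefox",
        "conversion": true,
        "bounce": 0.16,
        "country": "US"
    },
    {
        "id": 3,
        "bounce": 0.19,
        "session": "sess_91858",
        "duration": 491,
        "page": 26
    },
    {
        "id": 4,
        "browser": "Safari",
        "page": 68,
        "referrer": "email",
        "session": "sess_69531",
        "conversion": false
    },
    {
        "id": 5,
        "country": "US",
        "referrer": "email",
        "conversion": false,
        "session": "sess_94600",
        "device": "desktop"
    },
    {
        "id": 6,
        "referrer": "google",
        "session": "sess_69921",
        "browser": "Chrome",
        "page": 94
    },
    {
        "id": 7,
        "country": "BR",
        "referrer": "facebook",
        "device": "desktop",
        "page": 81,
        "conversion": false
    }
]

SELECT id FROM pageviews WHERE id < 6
[1, 2, 3, 4, 5]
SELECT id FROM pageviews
[1, 2, 3, 4, 5, 6, 7]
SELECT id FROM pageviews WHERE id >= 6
[6, 7]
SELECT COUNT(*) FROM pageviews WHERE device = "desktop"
3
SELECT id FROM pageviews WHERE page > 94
[]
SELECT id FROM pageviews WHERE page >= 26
[1, 3, 4, 6, 7]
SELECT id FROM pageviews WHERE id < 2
[1]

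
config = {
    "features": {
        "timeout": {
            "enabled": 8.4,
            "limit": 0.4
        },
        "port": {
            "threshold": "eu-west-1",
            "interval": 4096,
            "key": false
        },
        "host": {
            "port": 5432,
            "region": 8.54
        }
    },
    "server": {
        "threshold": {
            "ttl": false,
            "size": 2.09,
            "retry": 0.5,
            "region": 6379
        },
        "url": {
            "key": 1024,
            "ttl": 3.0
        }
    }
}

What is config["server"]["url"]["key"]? 1024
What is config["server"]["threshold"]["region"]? 6379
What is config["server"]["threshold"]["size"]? 2.09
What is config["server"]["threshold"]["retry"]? 0.5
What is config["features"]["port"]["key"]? False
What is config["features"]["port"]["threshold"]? "eu-west-1"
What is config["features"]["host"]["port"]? 5432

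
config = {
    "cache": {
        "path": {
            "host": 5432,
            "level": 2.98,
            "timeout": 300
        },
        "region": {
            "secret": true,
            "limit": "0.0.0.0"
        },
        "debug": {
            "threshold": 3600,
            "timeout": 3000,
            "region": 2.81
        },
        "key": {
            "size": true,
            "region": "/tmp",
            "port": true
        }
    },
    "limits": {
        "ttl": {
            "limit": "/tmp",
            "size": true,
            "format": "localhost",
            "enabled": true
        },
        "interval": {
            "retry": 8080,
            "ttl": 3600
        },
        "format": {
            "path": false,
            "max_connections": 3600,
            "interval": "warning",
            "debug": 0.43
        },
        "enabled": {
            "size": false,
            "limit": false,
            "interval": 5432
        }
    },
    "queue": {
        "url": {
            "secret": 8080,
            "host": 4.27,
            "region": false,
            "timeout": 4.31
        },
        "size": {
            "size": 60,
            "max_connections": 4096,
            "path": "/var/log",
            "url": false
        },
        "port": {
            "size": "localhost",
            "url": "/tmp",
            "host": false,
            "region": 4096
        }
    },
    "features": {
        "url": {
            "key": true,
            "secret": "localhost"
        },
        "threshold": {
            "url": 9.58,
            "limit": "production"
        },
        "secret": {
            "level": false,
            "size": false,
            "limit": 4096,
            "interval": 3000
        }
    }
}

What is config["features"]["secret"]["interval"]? 3000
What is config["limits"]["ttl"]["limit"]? "/tmp"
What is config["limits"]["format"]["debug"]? 0.43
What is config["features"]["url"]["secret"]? "localhost"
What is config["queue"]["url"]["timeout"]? 4.31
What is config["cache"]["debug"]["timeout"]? 3000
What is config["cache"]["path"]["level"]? 2.98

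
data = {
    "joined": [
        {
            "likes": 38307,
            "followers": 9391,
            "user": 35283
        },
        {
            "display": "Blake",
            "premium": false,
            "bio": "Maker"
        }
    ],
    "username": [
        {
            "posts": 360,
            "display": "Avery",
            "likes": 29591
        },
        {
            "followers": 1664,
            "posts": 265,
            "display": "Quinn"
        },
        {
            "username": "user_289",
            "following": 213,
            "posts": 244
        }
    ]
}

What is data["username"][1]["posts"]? 265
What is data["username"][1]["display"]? "Quinn"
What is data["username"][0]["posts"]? 360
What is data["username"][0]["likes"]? 29591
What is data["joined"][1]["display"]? "Blake"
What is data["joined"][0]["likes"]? 38307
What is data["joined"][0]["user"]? 35283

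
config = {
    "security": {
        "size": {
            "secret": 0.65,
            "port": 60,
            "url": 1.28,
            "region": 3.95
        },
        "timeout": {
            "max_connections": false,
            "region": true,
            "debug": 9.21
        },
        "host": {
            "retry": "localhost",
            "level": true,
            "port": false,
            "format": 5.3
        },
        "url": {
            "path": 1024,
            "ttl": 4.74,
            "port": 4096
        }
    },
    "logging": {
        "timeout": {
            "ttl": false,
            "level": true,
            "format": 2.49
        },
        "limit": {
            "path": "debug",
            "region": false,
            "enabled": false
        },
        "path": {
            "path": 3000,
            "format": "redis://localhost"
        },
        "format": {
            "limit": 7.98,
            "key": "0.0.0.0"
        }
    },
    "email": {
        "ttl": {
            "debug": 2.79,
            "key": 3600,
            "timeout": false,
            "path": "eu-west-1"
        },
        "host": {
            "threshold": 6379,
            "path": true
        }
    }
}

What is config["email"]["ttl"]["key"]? 3600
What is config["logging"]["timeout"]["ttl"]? False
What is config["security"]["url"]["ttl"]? 4.74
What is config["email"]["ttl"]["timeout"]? False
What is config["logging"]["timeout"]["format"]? 2.49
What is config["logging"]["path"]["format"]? "redis://localhost"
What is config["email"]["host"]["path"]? True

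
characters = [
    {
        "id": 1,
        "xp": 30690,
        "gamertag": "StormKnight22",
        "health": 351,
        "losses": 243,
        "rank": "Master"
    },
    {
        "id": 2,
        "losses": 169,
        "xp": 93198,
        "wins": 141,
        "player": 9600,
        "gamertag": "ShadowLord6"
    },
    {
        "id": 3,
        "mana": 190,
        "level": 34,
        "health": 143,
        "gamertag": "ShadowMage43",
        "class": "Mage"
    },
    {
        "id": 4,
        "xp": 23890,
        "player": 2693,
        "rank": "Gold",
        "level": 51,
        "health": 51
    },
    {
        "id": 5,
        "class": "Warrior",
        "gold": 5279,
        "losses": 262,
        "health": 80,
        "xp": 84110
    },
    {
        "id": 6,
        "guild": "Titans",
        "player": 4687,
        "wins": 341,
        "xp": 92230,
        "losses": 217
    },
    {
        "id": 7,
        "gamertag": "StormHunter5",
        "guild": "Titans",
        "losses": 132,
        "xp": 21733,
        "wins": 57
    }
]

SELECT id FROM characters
[1, 2, 3, 4, 5, 6, 7]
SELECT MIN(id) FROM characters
1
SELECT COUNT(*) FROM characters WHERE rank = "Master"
1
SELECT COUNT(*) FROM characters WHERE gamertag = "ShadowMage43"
1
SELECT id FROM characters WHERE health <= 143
[3, 4, 5]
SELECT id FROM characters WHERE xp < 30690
[4, 7]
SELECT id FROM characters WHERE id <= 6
[1, 2, 3, 4, 5, 6]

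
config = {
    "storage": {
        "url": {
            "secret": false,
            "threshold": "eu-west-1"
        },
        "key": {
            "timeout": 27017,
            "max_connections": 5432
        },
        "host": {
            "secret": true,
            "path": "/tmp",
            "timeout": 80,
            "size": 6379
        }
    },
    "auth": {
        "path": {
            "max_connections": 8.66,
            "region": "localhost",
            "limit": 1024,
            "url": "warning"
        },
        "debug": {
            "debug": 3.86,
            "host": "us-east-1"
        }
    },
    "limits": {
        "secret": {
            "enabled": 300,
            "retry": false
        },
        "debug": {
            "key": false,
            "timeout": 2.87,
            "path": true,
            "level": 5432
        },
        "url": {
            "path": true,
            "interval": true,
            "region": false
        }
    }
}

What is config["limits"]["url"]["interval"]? True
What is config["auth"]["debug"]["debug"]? 3.86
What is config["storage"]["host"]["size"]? 6379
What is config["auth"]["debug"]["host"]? "us-east-1"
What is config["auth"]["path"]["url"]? "warning"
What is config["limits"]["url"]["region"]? False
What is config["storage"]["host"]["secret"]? True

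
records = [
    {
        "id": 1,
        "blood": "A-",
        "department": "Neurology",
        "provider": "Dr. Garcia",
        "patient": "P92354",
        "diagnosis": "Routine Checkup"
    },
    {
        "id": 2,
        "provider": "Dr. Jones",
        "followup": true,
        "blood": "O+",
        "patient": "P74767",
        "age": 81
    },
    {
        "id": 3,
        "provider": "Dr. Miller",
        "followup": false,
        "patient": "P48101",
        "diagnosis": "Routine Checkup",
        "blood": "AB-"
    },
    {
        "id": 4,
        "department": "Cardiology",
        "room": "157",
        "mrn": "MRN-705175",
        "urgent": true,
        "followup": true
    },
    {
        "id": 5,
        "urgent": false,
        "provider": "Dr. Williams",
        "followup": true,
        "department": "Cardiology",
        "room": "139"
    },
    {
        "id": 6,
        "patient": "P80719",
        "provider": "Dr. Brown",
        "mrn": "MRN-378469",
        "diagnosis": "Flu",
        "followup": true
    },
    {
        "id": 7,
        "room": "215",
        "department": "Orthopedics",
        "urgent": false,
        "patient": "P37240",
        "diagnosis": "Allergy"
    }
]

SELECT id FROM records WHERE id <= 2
[1, 2]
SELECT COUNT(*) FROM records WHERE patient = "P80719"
1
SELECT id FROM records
[1, 2, 3, 4, 5, 6, 7]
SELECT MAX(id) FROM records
7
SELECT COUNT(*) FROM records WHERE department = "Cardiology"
2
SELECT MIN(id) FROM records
1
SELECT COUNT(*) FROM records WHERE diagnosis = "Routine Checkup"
2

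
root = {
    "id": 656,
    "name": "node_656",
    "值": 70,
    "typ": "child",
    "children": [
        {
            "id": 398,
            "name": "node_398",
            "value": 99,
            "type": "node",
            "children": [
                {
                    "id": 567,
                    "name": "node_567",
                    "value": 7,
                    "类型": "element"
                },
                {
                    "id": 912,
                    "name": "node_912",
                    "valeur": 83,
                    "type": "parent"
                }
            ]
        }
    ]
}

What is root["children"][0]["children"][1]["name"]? "node_912"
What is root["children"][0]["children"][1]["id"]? 912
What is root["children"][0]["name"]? "node_398"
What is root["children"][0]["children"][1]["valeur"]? 83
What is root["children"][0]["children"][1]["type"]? "parent"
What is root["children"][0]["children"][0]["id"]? 567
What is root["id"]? 656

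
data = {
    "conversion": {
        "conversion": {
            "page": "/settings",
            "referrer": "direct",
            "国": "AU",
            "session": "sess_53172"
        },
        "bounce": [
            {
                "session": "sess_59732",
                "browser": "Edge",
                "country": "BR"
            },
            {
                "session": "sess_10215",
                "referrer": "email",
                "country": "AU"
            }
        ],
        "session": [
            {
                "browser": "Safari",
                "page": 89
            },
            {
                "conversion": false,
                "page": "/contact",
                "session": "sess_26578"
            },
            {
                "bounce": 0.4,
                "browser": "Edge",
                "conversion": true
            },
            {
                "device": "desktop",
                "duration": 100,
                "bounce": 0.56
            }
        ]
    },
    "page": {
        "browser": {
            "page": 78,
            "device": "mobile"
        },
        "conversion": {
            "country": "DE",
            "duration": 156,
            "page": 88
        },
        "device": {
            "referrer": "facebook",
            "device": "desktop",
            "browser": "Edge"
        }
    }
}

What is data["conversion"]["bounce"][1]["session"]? "sess_10215"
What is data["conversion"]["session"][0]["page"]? 89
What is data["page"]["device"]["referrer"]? "facebook"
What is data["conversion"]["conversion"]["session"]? "sess_53172"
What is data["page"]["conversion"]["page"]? 88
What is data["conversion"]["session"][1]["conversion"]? False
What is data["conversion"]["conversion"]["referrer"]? "direct"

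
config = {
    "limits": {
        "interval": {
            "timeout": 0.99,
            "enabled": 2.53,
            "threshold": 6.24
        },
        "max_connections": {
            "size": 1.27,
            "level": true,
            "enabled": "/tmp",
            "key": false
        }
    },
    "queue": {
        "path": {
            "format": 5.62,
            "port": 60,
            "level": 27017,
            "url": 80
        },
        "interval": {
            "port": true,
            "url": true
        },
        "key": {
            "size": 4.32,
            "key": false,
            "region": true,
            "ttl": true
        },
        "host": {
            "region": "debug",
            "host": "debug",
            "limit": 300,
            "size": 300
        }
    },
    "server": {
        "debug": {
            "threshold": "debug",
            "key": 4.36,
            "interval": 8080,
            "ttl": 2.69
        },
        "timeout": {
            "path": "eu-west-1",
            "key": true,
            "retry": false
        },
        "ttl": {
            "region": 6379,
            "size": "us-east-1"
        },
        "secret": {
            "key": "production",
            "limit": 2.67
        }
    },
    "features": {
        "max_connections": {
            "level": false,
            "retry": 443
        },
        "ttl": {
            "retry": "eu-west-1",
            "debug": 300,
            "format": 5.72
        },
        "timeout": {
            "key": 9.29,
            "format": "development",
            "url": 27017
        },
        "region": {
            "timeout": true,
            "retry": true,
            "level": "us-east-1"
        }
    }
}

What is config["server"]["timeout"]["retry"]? False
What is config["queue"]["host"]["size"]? 300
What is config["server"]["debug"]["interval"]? 8080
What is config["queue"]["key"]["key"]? False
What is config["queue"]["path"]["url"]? 80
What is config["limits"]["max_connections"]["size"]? 1.27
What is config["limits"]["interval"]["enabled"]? 2.53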